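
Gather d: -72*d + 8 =8 - 72*d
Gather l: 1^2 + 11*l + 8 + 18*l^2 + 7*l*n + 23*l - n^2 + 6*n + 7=18*l^2 + l*(7*n + 34) - n^2 + 6*n + 16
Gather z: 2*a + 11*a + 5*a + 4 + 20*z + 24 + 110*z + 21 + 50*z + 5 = 18*a + 180*z + 54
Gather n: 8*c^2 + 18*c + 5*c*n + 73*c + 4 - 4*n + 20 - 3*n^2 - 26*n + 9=8*c^2 + 91*c - 3*n^2 + n*(5*c - 30) + 33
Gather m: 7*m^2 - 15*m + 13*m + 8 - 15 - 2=7*m^2 - 2*m - 9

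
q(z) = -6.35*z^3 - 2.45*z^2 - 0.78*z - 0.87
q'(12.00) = -2802.78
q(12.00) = -11335.83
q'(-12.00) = -2685.18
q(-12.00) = 10628.49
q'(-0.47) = -2.69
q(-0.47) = -0.39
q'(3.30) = -224.40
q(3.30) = -258.32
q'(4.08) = -337.89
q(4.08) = -476.11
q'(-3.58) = -227.39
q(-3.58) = 261.88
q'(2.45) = -127.13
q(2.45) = -110.87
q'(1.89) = -78.09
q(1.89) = -53.97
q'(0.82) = -17.61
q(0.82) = -6.66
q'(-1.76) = -51.17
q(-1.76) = 27.53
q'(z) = -19.05*z^2 - 4.9*z - 0.78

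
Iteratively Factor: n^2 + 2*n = (n)*(n + 2)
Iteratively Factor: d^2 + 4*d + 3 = (d + 3)*(d + 1)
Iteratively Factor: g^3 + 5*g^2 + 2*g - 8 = (g - 1)*(g^2 + 6*g + 8) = (g - 1)*(g + 2)*(g + 4)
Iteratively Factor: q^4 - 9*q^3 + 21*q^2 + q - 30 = (q - 3)*(q^3 - 6*q^2 + 3*q + 10) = (q - 5)*(q - 3)*(q^2 - q - 2) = (q - 5)*(q - 3)*(q + 1)*(q - 2)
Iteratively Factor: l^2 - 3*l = (l - 3)*(l)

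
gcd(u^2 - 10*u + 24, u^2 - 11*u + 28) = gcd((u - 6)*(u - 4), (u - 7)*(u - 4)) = u - 4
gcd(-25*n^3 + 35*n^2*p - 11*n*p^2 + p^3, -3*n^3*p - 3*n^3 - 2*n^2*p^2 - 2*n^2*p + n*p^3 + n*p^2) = 1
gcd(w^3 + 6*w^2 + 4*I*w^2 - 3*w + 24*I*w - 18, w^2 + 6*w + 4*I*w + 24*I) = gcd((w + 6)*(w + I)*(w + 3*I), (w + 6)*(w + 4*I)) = w + 6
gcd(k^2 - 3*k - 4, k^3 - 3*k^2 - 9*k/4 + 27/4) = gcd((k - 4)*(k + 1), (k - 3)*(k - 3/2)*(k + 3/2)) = 1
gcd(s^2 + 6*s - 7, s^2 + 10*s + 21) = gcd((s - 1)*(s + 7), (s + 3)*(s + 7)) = s + 7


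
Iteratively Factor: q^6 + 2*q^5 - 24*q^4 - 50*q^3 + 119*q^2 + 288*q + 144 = (q - 4)*(q^5 + 6*q^4 - 50*q^2 - 81*q - 36) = (q - 4)*(q + 3)*(q^4 + 3*q^3 - 9*q^2 - 23*q - 12) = (q - 4)*(q + 1)*(q + 3)*(q^3 + 2*q^2 - 11*q - 12) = (q - 4)*(q - 3)*(q + 1)*(q + 3)*(q^2 + 5*q + 4) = (q - 4)*(q - 3)*(q + 1)*(q + 3)*(q + 4)*(q + 1)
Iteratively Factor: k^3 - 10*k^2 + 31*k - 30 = (k - 5)*(k^2 - 5*k + 6) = (k - 5)*(k - 2)*(k - 3)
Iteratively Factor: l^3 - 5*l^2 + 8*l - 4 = (l - 1)*(l^2 - 4*l + 4) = (l - 2)*(l - 1)*(l - 2)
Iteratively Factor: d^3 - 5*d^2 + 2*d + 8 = (d + 1)*(d^2 - 6*d + 8) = (d - 2)*(d + 1)*(d - 4)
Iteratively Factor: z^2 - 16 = (z - 4)*(z + 4)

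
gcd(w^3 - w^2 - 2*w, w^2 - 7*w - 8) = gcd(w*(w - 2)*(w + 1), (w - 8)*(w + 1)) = w + 1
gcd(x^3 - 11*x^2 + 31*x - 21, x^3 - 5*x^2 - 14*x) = x - 7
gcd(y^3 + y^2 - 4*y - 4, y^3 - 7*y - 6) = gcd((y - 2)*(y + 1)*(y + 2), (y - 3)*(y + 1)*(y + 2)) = y^2 + 3*y + 2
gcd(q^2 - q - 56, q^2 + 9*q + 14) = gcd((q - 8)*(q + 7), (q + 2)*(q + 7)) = q + 7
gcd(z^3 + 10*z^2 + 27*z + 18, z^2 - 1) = z + 1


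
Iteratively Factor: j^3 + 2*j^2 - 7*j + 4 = (j - 1)*(j^2 + 3*j - 4) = (j - 1)*(j + 4)*(j - 1)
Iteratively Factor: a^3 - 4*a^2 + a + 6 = (a - 3)*(a^2 - a - 2) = (a - 3)*(a - 2)*(a + 1)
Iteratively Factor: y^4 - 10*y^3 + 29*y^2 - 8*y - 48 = (y - 4)*(y^3 - 6*y^2 + 5*y + 12) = (y - 4)*(y - 3)*(y^2 - 3*y - 4) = (y - 4)^2*(y - 3)*(y + 1)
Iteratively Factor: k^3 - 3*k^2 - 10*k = (k + 2)*(k^2 - 5*k) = k*(k + 2)*(k - 5)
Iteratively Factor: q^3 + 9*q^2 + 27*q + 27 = (q + 3)*(q^2 + 6*q + 9) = (q + 3)^2*(q + 3)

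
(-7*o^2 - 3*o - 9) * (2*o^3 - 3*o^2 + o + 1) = -14*o^5 + 15*o^4 - 16*o^3 + 17*o^2 - 12*o - 9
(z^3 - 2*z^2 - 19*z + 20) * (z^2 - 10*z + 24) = z^5 - 12*z^4 + 25*z^3 + 162*z^2 - 656*z + 480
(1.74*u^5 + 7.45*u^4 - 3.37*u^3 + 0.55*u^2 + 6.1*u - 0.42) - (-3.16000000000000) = 1.74*u^5 + 7.45*u^4 - 3.37*u^3 + 0.55*u^2 + 6.1*u + 2.74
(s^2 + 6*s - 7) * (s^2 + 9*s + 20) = s^4 + 15*s^3 + 67*s^2 + 57*s - 140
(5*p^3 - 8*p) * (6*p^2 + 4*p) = 30*p^5 + 20*p^4 - 48*p^3 - 32*p^2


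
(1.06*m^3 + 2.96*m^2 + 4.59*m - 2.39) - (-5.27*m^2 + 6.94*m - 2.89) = 1.06*m^3 + 8.23*m^2 - 2.35*m + 0.5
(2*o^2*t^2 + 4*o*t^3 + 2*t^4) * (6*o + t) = 12*o^3*t^2 + 26*o^2*t^3 + 16*o*t^4 + 2*t^5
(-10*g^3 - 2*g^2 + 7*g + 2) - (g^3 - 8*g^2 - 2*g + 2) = -11*g^3 + 6*g^2 + 9*g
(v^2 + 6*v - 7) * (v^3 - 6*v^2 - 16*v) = v^5 - 59*v^3 - 54*v^2 + 112*v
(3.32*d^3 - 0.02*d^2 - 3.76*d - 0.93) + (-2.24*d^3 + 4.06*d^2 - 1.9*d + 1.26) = 1.08*d^3 + 4.04*d^2 - 5.66*d + 0.33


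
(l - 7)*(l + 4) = l^2 - 3*l - 28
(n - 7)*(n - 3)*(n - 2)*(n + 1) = n^4 - 11*n^3 + 29*n^2 - n - 42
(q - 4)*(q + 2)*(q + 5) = q^3 + 3*q^2 - 18*q - 40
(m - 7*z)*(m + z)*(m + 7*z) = m^3 + m^2*z - 49*m*z^2 - 49*z^3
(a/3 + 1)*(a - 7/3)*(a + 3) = a^3/3 + 11*a^2/9 - 5*a/3 - 7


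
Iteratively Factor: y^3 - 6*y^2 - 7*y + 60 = (y - 5)*(y^2 - y - 12) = (y - 5)*(y - 4)*(y + 3)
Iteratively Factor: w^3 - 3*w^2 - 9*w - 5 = (w - 5)*(w^2 + 2*w + 1) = (w - 5)*(w + 1)*(w + 1)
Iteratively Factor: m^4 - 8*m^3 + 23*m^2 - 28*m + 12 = (m - 2)*(m^3 - 6*m^2 + 11*m - 6) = (m - 3)*(m - 2)*(m^2 - 3*m + 2) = (m - 3)*(m - 2)^2*(m - 1)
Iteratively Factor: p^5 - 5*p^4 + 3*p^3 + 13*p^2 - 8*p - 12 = (p + 1)*(p^4 - 6*p^3 + 9*p^2 + 4*p - 12) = (p + 1)^2*(p^3 - 7*p^2 + 16*p - 12) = (p - 2)*(p + 1)^2*(p^2 - 5*p + 6) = (p - 2)^2*(p + 1)^2*(p - 3)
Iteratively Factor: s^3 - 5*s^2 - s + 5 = (s - 1)*(s^2 - 4*s - 5) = (s - 5)*(s - 1)*(s + 1)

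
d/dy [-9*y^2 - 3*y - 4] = -18*y - 3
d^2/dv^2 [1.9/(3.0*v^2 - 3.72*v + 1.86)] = (-34.2*v^2 + 42.408*v + 1.9*(6.0*v - 3.72)*(12.0*v - 7.44) - 21.204)/(3.0*v^2 - 3.72*v + 1.86)^3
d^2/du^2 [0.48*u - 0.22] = 0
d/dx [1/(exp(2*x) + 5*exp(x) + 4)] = (-2*exp(x) - 5)*exp(x)/(exp(2*x) + 5*exp(x) + 4)^2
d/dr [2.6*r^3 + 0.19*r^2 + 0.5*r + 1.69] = 7.8*r^2 + 0.38*r + 0.5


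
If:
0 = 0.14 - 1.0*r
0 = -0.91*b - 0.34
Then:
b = -0.37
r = 0.14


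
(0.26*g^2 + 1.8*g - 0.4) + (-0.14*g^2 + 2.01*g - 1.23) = 0.12*g^2 + 3.81*g - 1.63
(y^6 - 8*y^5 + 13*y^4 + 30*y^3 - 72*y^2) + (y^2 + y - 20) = y^6 - 8*y^5 + 13*y^4 + 30*y^3 - 71*y^2 + y - 20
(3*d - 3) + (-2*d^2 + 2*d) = -2*d^2 + 5*d - 3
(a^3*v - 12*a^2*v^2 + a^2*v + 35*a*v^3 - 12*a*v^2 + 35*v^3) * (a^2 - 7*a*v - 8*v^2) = a^5*v - 19*a^4*v^2 + a^4*v + 111*a^3*v^3 - 19*a^3*v^2 - 149*a^2*v^4 + 111*a^2*v^3 - 280*a*v^5 - 149*a*v^4 - 280*v^5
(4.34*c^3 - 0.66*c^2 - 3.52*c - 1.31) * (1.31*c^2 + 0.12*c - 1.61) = 5.6854*c^5 - 0.3438*c^4 - 11.6778*c^3 - 1.0759*c^2 + 5.51*c + 2.1091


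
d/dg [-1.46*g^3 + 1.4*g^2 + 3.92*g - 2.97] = -4.38*g^2 + 2.8*g + 3.92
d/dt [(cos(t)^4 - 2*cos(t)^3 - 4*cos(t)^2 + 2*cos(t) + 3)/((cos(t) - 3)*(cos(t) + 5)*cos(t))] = (-cos(t)^4 - 10*cos(t)^3 - 6*cos(t)^2 - 2*cos(t) - 5)*sin(t)/((cos(t) + 5)^2*cos(t)^2)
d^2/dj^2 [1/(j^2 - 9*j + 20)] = 2*(-j^2 + 9*j + (2*j - 9)^2 - 20)/(j^2 - 9*j + 20)^3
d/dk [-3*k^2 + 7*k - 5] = 7 - 6*k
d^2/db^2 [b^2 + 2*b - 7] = 2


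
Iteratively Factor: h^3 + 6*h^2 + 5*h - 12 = (h + 4)*(h^2 + 2*h - 3) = (h + 3)*(h + 4)*(h - 1)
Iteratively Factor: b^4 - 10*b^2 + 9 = (b + 3)*(b^3 - 3*b^2 - b + 3) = (b + 1)*(b + 3)*(b^2 - 4*b + 3) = (b - 3)*(b + 1)*(b + 3)*(b - 1)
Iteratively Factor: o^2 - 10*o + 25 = (o - 5)*(o - 5)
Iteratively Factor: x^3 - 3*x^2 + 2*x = (x - 1)*(x^2 - 2*x) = x*(x - 1)*(x - 2)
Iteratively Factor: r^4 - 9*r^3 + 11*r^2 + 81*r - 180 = (r + 3)*(r^3 - 12*r^2 + 47*r - 60) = (r - 4)*(r + 3)*(r^2 - 8*r + 15) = (r - 5)*(r - 4)*(r + 3)*(r - 3)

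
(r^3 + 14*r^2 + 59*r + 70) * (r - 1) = r^4 + 13*r^3 + 45*r^2 + 11*r - 70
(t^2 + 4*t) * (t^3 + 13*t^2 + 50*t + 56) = t^5 + 17*t^4 + 102*t^3 + 256*t^2 + 224*t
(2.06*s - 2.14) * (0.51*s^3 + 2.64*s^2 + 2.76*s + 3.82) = 1.0506*s^4 + 4.347*s^3 + 0.0359999999999996*s^2 + 1.9628*s - 8.1748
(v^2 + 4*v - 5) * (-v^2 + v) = -v^4 - 3*v^3 + 9*v^2 - 5*v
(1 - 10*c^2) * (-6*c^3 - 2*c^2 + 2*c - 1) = 60*c^5 + 20*c^4 - 26*c^3 + 8*c^2 + 2*c - 1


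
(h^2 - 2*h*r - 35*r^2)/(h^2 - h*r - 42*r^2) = (h + 5*r)/(h + 6*r)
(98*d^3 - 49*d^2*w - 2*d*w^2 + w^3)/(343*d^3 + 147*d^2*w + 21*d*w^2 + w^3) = (14*d^2 - 9*d*w + w^2)/(49*d^2 + 14*d*w + w^2)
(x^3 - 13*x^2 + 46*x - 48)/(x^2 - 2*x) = x - 11 + 24/x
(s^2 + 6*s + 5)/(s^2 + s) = (s + 5)/s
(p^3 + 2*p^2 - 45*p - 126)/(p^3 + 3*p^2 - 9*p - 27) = (p^2 - p - 42)/(p^2 - 9)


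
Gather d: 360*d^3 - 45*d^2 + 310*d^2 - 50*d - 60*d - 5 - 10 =360*d^3 + 265*d^2 - 110*d - 15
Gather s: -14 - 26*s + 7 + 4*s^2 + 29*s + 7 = 4*s^2 + 3*s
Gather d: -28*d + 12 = 12 - 28*d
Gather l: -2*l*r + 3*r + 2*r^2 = -2*l*r + 2*r^2 + 3*r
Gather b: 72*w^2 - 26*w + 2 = 72*w^2 - 26*w + 2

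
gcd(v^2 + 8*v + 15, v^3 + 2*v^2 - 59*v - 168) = v + 3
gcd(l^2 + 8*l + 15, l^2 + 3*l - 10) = l + 5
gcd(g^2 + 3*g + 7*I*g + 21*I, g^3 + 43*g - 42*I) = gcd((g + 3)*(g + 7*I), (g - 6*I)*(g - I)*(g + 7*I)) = g + 7*I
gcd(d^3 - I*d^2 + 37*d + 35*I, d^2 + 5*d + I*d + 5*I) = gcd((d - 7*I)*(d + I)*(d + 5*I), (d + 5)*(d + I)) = d + I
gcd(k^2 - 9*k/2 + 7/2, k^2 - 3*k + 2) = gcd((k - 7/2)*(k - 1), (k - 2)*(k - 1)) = k - 1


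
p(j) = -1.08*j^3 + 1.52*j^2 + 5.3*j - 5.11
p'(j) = -3.24*j^2 + 3.04*j + 5.3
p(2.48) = 0.91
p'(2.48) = -7.09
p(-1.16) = -7.53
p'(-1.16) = -2.59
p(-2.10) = 0.47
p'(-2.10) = -15.37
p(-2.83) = 16.54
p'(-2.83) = -29.25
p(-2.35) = 4.85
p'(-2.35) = -19.74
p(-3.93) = 63.09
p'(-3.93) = -56.69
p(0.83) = -0.28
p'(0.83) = 5.59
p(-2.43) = 6.48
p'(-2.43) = -21.22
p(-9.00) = 857.63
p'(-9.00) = -284.50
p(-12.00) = 2016.41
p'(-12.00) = -497.74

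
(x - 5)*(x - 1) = x^2 - 6*x + 5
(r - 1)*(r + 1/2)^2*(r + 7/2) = r^4 + 7*r^3/2 - 3*r^2/4 - 23*r/8 - 7/8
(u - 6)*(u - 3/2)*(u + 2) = u^3 - 11*u^2/2 - 6*u + 18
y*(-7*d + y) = -7*d*y + y^2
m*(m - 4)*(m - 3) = m^3 - 7*m^2 + 12*m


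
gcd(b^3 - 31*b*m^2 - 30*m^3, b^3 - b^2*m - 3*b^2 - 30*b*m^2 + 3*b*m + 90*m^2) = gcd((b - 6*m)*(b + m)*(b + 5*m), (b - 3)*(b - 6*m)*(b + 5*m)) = b^2 - b*m - 30*m^2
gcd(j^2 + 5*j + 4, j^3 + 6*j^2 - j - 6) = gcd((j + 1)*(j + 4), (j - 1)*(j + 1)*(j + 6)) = j + 1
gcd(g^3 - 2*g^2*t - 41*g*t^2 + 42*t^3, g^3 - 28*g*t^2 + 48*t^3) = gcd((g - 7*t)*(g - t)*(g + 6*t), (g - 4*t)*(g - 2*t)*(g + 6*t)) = g + 6*t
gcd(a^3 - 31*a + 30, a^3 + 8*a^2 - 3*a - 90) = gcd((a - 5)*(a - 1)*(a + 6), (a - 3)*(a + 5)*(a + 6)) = a + 6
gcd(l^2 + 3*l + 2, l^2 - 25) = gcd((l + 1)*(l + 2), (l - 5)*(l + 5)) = 1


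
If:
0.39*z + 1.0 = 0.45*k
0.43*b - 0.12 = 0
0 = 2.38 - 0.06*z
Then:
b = 0.28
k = 36.60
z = 39.67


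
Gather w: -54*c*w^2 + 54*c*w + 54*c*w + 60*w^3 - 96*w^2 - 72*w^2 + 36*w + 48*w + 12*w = 60*w^3 + w^2*(-54*c - 168) + w*(108*c + 96)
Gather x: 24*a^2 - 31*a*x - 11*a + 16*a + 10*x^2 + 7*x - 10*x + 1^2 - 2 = 24*a^2 + 5*a + 10*x^2 + x*(-31*a - 3) - 1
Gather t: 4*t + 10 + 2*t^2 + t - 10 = 2*t^2 + 5*t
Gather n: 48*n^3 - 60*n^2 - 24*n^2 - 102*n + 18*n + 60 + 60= 48*n^3 - 84*n^2 - 84*n + 120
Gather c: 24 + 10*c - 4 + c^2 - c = c^2 + 9*c + 20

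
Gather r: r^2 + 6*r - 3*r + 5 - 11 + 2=r^2 + 3*r - 4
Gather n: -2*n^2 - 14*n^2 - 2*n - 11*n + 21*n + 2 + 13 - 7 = -16*n^2 + 8*n + 8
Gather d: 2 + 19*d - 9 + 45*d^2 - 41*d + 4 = 45*d^2 - 22*d - 3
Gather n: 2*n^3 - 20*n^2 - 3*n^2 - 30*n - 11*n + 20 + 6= 2*n^3 - 23*n^2 - 41*n + 26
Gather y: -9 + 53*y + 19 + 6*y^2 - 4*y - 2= 6*y^2 + 49*y + 8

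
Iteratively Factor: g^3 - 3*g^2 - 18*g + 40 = (g - 5)*(g^2 + 2*g - 8) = (g - 5)*(g - 2)*(g + 4)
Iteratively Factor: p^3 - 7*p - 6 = (p - 3)*(p^2 + 3*p + 2) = (p - 3)*(p + 1)*(p + 2)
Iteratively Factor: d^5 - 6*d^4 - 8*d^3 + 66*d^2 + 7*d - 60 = (d + 1)*(d^4 - 7*d^3 - d^2 + 67*d - 60) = (d + 1)*(d + 3)*(d^3 - 10*d^2 + 29*d - 20) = (d - 5)*(d + 1)*(d + 3)*(d^2 - 5*d + 4) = (d - 5)*(d - 4)*(d + 1)*(d + 3)*(d - 1)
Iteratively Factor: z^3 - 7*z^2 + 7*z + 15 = (z + 1)*(z^2 - 8*z + 15) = (z - 5)*(z + 1)*(z - 3)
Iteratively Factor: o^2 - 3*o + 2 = (o - 2)*(o - 1)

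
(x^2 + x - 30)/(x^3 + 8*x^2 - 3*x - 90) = (x - 5)/(x^2 + 2*x - 15)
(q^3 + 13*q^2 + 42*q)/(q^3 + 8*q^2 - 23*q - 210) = q/(q - 5)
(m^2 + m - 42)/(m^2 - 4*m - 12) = (m + 7)/(m + 2)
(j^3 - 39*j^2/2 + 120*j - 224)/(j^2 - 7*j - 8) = (j^2 - 23*j/2 + 28)/(j + 1)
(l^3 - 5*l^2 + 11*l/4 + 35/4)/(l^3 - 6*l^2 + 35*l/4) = (l + 1)/l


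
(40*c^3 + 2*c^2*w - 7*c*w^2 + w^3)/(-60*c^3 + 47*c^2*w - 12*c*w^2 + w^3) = (2*c + w)/(-3*c + w)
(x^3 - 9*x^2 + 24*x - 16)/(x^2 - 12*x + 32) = (x^2 - 5*x + 4)/(x - 8)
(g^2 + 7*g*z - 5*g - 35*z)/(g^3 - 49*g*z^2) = (5 - g)/(g*(-g + 7*z))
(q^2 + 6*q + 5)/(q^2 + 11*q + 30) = (q + 1)/(q + 6)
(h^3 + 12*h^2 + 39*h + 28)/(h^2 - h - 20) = (h^2 + 8*h + 7)/(h - 5)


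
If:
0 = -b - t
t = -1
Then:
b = 1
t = -1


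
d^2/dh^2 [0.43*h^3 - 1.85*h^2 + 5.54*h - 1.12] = 2.58*h - 3.7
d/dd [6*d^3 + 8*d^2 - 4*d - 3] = 18*d^2 + 16*d - 4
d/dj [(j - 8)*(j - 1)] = 2*j - 9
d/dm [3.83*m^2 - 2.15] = 7.66*m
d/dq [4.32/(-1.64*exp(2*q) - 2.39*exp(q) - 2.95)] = (14.1696*exp(q) + 10.3248)*exp(q)/(1.64*exp(2*q) + 2.39*exp(q) + 2.95)^2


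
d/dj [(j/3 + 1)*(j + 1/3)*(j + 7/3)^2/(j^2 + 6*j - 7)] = 2*(27*j^5 + 351*j^4 + 918*j^3 - 794*j^2 - 4305*j - 2597)/(81*(j^4 + 12*j^3 + 22*j^2 - 84*j + 49))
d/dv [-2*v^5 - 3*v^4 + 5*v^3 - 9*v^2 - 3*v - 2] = -10*v^4 - 12*v^3 + 15*v^2 - 18*v - 3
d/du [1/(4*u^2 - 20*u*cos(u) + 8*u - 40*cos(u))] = (-5*u*sin(u) - 2*u - 10*sin(u) + 5*cos(u) - 2)/(4*(u + 2)^2*(u - 5*cos(u))^2)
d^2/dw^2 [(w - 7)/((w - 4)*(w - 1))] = 2*(w^3 - 21*w^2 + 93*w - 127)/(w^6 - 15*w^5 + 87*w^4 - 245*w^3 + 348*w^2 - 240*w + 64)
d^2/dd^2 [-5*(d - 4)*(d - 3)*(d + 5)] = 20 - 30*d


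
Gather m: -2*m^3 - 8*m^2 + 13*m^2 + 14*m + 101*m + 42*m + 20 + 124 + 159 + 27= -2*m^3 + 5*m^2 + 157*m + 330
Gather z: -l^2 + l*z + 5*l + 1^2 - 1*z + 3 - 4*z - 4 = -l^2 + 5*l + z*(l - 5)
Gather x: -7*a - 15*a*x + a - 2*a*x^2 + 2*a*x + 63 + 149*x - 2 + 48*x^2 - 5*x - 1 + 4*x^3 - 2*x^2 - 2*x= -6*a + 4*x^3 + x^2*(46 - 2*a) + x*(142 - 13*a) + 60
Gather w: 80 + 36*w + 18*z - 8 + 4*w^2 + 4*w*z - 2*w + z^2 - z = 4*w^2 + w*(4*z + 34) + z^2 + 17*z + 72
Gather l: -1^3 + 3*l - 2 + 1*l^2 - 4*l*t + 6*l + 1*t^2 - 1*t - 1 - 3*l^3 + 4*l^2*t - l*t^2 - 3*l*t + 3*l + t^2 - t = -3*l^3 + l^2*(4*t + 1) + l*(-t^2 - 7*t + 12) + 2*t^2 - 2*t - 4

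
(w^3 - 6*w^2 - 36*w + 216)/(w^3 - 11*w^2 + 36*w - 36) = (w^2 - 36)/(w^2 - 5*w + 6)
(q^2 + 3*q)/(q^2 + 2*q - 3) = q/(q - 1)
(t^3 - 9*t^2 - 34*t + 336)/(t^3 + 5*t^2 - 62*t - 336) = (t - 7)/(t + 7)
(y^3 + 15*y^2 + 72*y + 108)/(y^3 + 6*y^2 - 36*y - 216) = (y + 3)/(y - 6)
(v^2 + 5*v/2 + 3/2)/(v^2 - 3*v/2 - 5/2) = (2*v + 3)/(2*v - 5)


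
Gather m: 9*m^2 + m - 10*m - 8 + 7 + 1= 9*m^2 - 9*m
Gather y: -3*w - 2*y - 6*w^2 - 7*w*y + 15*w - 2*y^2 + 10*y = -6*w^2 + 12*w - 2*y^2 + y*(8 - 7*w)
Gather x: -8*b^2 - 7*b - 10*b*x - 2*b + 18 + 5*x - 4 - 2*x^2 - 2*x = -8*b^2 - 9*b - 2*x^2 + x*(3 - 10*b) + 14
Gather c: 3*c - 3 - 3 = 3*c - 6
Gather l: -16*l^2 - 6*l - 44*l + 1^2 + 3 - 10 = -16*l^2 - 50*l - 6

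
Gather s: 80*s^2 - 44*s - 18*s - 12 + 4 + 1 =80*s^2 - 62*s - 7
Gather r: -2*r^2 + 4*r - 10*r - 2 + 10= -2*r^2 - 6*r + 8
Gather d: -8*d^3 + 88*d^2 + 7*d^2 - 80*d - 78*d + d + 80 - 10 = -8*d^3 + 95*d^2 - 157*d + 70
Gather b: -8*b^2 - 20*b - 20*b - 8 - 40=-8*b^2 - 40*b - 48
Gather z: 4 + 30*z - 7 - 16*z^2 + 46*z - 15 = -16*z^2 + 76*z - 18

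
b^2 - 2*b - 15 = (b - 5)*(b + 3)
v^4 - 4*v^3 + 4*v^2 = v^2*(v - 2)^2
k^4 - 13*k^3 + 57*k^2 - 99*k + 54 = (k - 6)*(k - 3)^2*(k - 1)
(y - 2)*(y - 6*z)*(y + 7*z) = y^3 + y^2*z - 2*y^2 - 42*y*z^2 - 2*y*z + 84*z^2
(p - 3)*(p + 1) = p^2 - 2*p - 3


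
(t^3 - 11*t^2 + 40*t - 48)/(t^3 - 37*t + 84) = (t - 4)/(t + 7)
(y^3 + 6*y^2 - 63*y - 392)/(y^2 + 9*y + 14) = (y^2 - y - 56)/(y + 2)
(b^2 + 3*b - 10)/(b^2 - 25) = (b - 2)/(b - 5)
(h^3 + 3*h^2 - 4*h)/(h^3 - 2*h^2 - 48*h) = (-h^2 - 3*h + 4)/(-h^2 + 2*h + 48)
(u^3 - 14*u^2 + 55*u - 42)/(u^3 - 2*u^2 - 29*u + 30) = (u - 7)/(u + 5)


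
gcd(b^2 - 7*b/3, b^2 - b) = b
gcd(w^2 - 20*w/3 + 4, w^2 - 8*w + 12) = w - 6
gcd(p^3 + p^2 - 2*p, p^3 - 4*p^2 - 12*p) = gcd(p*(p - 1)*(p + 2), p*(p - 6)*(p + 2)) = p^2 + 2*p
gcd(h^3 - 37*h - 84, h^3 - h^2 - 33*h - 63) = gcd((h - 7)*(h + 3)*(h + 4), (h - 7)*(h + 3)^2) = h^2 - 4*h - 21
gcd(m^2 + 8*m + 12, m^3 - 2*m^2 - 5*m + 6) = m + 2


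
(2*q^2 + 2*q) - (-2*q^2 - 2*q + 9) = 4*q^2 + 4*q - 9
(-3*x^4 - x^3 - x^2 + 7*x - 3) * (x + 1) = -3*x^5 - 4*x^4 - 2*x^3 + 6*x^2 + 4*x - 3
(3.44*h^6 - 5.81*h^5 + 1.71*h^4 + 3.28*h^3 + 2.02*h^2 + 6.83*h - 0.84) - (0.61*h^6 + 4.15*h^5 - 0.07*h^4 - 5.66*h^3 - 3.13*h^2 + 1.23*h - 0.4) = 2.83*h^6 - 9.96*h^5 + 1.78*h^4 + 8.94*h^3 + 5.15*h^2 + 5.6*h - 0.44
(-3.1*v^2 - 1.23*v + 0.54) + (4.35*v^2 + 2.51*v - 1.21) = 1.25*v^2 + 1.28*v - 0.67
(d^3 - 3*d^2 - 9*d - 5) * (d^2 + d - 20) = d^5 - 2*d^4 - 32*d^3 + 46*d^2 + 175*d + 100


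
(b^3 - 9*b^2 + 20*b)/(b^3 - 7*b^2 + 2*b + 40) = b/(b + 2)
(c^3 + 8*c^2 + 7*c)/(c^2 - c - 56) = c*(c + 1)/(c - 8)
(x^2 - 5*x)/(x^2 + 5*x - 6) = x*(x - 5)/(x^2 + 5*x - 6)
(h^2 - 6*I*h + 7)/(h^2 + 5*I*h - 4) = (h - 7*I)/(h + 4*I)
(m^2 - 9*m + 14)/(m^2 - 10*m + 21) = (m - 2)/(m - 3)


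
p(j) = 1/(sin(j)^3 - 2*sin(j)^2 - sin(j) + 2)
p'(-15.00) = 0.93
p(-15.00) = 0.65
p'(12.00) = -0.52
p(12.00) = 0.55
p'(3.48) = 0.14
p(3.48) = 0.48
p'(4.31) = 10.19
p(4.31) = 2.23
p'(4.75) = -12530.35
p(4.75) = 235.81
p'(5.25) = -4.24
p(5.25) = 1.33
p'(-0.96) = -2.86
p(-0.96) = 1.08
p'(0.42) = 1.10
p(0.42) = 0.75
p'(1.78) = -218.36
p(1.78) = 22.69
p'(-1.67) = 682.84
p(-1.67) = 34.04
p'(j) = (-3*sin(j)^2*cos(j) + 4*sin(j)*cos(j) + cos(j))/(sin(j)^3 - 2*sin(j)^2 - sin(j) + 2)^2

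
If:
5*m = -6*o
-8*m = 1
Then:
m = -1/8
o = 5/48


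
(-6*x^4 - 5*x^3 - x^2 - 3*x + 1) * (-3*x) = 18*x^5 + 15*x^4 + 3*x^3 + 9*x^2 - 3*x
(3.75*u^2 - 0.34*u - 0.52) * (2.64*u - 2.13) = 9.9*u^3 - 8.8851*u^2 - 0.6486*u + 1.1076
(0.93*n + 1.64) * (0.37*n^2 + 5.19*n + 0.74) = 0.3441*n^3 + 5.4335*n^2 + 9.1998*n + 1.2136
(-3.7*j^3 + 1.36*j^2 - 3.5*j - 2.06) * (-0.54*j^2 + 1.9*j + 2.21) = 1.998*j^5 - 7.7644*j^4 - 3.703*j^3 - 2.532*j^2 - 11.649*j - 4.5526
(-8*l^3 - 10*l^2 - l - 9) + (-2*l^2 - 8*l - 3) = -8*l^3 - 12*l^2 - 9*l - 12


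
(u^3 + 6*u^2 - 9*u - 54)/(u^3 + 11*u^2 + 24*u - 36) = (u^2 - 9)/(u^2 + 5*u - 6)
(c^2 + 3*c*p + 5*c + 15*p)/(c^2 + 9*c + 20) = (c + 3*p)/(c + 4)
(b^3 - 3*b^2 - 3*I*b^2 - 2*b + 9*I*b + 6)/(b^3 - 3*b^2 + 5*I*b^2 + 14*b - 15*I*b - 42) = (b - I)/(b + 7*I)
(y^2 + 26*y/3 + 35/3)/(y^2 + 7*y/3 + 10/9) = 3*(y + 7)/(3*y + 2)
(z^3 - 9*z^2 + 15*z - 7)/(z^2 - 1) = (z^2 - 8*z + 7)/(z + 1)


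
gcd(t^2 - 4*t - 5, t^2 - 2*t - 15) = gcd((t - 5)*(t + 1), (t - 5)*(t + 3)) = t - 5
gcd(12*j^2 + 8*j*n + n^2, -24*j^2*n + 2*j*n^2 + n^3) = 6*j + n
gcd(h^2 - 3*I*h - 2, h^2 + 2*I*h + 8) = h - 2*I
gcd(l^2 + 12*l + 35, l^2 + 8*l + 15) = l + 5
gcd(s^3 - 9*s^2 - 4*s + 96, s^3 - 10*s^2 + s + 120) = s^2 - 5*s - 24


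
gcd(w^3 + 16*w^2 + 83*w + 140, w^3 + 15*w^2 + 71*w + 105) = w^2 + 12*w + 35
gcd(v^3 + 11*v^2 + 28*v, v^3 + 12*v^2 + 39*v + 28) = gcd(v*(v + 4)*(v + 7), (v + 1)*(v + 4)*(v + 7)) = v^2 + 11*v + 28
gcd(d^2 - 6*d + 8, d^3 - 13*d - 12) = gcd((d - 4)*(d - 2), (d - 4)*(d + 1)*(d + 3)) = d - 4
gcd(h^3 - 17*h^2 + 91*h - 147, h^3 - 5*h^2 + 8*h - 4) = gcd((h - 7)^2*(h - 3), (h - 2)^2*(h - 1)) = 1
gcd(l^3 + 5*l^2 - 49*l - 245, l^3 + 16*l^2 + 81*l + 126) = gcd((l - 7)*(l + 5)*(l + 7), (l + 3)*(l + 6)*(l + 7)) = l + 7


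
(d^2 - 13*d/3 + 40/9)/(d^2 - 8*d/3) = (d - 5/3)/d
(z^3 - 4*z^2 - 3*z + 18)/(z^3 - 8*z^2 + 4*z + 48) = (z^2 - 6*z + 9)/(z^2 - 10*z + 24)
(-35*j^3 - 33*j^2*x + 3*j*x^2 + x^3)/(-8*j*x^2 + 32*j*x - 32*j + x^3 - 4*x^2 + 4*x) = (35*j^3 + 33*j^2*x - 3*j*x^2 - x^3)/(8*j*x^2 - 32*j*x + 32*j - x^3 + 4*x^2 - 4*x)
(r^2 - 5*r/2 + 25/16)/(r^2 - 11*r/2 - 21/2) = (-16*r^2 + 40*r - 25)/(8*(-2*r^2 + 11*r + 21))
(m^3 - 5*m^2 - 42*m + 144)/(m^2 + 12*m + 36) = (m^2 - 11*m + 24)/(m + 6)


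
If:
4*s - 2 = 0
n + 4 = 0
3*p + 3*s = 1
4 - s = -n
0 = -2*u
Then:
No Solution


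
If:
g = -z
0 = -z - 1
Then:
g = 1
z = -1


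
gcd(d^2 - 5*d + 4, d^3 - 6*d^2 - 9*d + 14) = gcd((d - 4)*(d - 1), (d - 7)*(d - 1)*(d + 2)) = d - 1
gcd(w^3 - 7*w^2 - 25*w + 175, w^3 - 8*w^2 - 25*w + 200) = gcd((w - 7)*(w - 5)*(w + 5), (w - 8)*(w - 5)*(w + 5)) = w^2 - 25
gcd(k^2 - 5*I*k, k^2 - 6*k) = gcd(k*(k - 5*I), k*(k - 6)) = k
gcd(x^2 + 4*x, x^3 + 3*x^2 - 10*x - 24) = x + 4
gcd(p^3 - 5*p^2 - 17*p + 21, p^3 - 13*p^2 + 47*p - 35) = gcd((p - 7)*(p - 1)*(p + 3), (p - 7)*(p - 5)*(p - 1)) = p^2 - 8*p + 7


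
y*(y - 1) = y^2 - y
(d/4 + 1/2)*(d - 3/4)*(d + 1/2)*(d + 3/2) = d^4/4 + 13*d^3/16 + 7*d^2/16 - 33*d/64 - 9/32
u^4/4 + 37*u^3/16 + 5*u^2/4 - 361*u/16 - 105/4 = (u/4 + 1)*(u - 3)*(u + 5/4)*(u + 7)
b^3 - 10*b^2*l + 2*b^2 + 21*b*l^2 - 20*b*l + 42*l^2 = (b + 2)*(b - 7*l)*(b - 3*l)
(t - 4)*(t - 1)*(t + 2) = t^3 - 3*t^2 - 6*t + 8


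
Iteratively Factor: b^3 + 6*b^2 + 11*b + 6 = (b + 3)*(b^2 + 3*b + 2) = (b + 2)*(b + 3)*(b + 1)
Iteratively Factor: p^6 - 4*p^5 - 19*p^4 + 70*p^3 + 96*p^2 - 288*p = (p - 2)*(p^5 - 2*p^4 - 23*p^3 + 24*p^2 + 144*p) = (p - 2)*(p + 3)*(p^4 - 5*p^3 - 8*p^2 + 48*p) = (p - 2)*(p + 3)^2*(p^3 - 8*p^2 + 16*p) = p*(p - 2)*(p + 3)^2*(p^2 - 8*p + 16) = p*(p - 4)*(p - 2)*(p + 3)^2*(p - 4)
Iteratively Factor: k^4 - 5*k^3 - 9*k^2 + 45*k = (k - 5)*(k^3 - 9*k) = (k - 5)*(k - 3)*(k^2 + 3*k) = k*(k - 5)*(k - 3)*(k + 3)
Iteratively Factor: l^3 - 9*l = (l - 3)*(l^2 + 3*l) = l*(l - 3)*(l + 3)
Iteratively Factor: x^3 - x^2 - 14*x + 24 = (x + 4)*(x^2 - 5*x + 6) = (x - 3)*(x + 4)*(x - 2)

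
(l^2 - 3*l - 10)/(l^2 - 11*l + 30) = (l + 2)/(l - 6)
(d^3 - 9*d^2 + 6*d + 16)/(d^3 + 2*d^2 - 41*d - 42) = (d^2 - 10*d + 16)/(d^2 + d - 42)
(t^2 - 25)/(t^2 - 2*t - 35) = (t - 5)/(t - 7)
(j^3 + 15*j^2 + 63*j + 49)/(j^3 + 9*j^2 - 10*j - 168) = (j^2 + 8*j + 7)/(j^2 + 2*j - 24)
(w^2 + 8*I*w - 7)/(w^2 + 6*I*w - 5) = (w + 7*I)/(w + 5*I)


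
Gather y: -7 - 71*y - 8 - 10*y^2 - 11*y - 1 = -10*y^2 - 82*y - 16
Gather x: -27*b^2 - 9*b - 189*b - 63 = -27*b^2 - 198*b - 63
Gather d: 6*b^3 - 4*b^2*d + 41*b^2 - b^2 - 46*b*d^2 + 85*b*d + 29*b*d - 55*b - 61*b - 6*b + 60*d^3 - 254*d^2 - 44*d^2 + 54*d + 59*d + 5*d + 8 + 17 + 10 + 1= 6*b^3 + 40*b^2 - 122*b + 60*d^3 + d^2*(-46*b - 298) + d*(-4*b^2 + 114*b + 118) + 36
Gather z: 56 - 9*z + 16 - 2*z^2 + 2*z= -2*z^2 - 7*z + 72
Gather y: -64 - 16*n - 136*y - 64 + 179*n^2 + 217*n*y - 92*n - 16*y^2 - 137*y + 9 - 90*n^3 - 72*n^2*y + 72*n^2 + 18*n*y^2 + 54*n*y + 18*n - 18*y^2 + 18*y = -90*n^3 + 251*n^2 - 90*n + y^2*(18*n - 34) + y*(-72*n^2 + 271*n - 255) - 119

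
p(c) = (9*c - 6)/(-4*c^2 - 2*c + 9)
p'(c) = (8*c + 2)*(9*c - 6)/(-4*c^2 - 2*c + 9)^2 + 9/(-4*c^2 - 2*c + 9)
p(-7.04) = 0.40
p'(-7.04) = 0.07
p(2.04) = -1.05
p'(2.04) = 0.88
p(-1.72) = -35.42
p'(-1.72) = 701.79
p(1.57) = -2.03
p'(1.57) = 5.15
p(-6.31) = 0.46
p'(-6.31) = 0.10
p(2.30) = -0.88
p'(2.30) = 0.53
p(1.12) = 2.34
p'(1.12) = 19.89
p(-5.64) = 0.53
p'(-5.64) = 0.13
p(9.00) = -0.23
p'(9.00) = 0.02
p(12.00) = -0.17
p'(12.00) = 0.01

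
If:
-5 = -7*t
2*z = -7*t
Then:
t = 5/7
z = -5/2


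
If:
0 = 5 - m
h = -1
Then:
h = -1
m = 5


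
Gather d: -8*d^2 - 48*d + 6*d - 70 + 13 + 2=-8*d^2 - 42*d - 55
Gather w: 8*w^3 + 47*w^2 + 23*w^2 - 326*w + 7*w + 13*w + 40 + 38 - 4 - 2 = 8*w^3 + 70*w^2 - 306*w + 72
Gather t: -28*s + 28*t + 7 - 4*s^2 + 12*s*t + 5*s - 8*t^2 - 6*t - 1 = -4*s^2 - 23*s - 8*t^2 + t*(12*s + 22) + 6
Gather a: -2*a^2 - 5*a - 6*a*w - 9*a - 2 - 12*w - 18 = -2*a^2 + a*(-6*w - 14) - 12*w - 20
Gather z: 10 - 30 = -20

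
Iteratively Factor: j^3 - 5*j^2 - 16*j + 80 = (j + 4)*(j^2 - 9*j + 20) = (j - 5)*(j + 4)*(j - 4)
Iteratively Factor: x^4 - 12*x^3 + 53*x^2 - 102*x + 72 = (x - 2)*(x^3 - 10*x^2 + 33*x - 36) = (x - 4)*(x - 2)*(x^2 - 6*x + 9) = (x - 4)*(x - 3)*(x - 2)*(x - 3)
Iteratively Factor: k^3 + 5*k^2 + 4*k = (k + 1)*(k^2 + 4*k) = (k + 1)*(k + 4)*(k)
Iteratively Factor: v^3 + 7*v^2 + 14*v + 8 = (v + 1)*(v^2 + 6*v + 8) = (v + 1)*(v + 4)*(v + 2)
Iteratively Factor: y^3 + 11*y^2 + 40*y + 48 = (y + 4)*(y^2 + 7*y + 12) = (y + 3)*(y + 4)*(y + 4)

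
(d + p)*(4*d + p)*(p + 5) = 4*d^2*p + 20*d^2 + 5*d*p^2 + 25*d*p + p^3 + 5*p^2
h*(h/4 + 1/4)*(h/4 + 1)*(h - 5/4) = h^4/16 + 15*h^3/64 - 9*h^2/64 - 5*h/16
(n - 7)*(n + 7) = n^2 - 49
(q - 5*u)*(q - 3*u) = q^2 - 8*q*u + 15*u^2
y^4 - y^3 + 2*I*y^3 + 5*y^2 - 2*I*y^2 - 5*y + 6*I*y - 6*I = (y - 1)*(y - 2*I)*(y + I)*(y + 3*I)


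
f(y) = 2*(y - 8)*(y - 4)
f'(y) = 4*y - 24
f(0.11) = 61.38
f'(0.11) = -23.56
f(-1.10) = 92.82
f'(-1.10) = -28.40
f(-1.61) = 107.82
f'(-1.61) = -30.44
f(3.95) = 0.40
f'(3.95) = -8.20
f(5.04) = -6.16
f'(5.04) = -3.84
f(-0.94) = 88.33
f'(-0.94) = -27.76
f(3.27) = 6.91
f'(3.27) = -10.92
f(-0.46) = 75.46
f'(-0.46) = -25.84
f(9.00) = 10.00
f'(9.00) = 12.00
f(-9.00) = 442.00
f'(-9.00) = -60.00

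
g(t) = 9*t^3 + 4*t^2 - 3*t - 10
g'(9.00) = 2256.00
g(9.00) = 6848.00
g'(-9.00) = 2112.00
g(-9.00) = -6220.00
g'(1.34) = 56.20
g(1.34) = 14.82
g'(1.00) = 32.00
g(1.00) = 0.00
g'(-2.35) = 127.31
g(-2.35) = -97.66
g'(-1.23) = 28.01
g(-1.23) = -17.01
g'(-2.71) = 173.61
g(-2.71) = -151.62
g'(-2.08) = 97.17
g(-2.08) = -67.44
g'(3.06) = 274.30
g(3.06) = 276.15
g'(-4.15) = 428.81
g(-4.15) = -571.92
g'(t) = 27*t^2 + 8*t - 3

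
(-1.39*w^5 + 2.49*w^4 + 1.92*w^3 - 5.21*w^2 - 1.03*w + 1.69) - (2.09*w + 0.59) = -1.39*w^5 + 2.49*w^4 + 1.92*w^3 - 5.21*w^2 - 3.12*w + 1.1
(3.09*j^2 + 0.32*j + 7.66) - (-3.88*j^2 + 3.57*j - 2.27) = 6.97*j^2 - 3.25*j + 9.93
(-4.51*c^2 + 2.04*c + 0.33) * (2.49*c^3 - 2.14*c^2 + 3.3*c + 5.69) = -11.2299*c^5 + 14.731*c^4 - 18.4269*c^3 - 19.6361*c^2 + 12.6966*c + 1.8777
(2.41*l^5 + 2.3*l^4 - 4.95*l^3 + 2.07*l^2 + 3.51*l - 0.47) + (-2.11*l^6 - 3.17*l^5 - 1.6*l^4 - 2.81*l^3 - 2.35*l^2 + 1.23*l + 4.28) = -2.11*l^6 - 0.76*l^5 + 0.7*l^4 - 7.76*l^3 - 0.28*l^2 + 4.74*l + 3.81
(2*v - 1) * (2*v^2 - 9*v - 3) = 4*v^3 - 20*v^2 + 3*v + 3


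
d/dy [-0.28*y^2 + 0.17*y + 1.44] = 0.17 - 0.56*y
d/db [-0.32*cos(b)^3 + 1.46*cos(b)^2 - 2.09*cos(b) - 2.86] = (0.96*cos(b)^2 - 2.92*cos(b) + 2.09)*sin(b)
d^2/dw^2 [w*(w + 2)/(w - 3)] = 30/(w^3 - 9*w^2 + 27*w - 27)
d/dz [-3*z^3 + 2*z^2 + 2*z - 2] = -9*z^2 + 4*z + 2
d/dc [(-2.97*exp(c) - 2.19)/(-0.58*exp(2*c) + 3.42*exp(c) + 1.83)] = (-1.7226*exp(2*c) - 2.5404*exp(c) + 2.0547)*exp(c)/(0.3364*exp(4*c) - 3.9672*exp(3*c) + 9.5736*exp(2*c) + 12.5172*exp(c) + 3.3489)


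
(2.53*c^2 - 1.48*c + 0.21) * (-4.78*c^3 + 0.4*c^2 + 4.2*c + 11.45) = -12.0934*c^5 + 8.0864*c^4 + 9.0302*c^3 + 22.8365*c^2 - 16.064*c + 2.4045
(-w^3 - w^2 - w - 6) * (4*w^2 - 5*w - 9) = -4*w^5 + w^4 + 10*w^3 - 10*w^2 + 39*w + 54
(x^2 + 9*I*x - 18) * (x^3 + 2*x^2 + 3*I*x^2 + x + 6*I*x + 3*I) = x^5 + 2*x^4 + 12*I*x^4 - 44*x^3 + 24*I*x^3 - 90*x^2 - 42*I*x^2 - 45*x - 108*I*x - 54*I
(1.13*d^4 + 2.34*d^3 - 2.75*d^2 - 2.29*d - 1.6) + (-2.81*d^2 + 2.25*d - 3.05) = 1.13*d^4 + 2.34*d^3 - 5.56*d^2 - 0.04*d - 4.65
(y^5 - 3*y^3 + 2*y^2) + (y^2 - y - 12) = y^5 - 3*y^3 + 3*y^2 - y - 12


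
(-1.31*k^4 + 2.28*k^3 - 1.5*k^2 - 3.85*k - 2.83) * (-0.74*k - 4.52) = 0.9694*k^5 + 4.234*k^4 - 9.1956*k^3 + 9.629*k^2 + 19.4962*k + 12.7916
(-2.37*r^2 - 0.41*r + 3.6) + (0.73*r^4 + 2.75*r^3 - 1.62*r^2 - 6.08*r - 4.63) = 0.73*r^4 + 2.75*r^3 - 3.99*r^2 - 6.49*r - 1.03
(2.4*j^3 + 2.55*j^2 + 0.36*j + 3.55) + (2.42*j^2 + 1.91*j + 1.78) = 2.4*j^3 + 4.97*j^2 + 2.27*j + 5.33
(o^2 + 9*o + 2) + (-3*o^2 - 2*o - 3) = -2*o^2 + 7*o - 1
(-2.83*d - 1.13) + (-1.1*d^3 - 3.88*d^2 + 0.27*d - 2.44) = -1.1*d^3 - 3.88*d^2 - 2.56*d - 3.57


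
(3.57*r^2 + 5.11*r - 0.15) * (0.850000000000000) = 3.0345*r^2 + 4.3435*r - 0.1275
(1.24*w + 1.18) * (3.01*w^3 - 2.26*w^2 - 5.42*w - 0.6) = 3.7324*w^4 + 0.7494*w^3 - 9.3876*w^2 - 7.1396*w - 0.708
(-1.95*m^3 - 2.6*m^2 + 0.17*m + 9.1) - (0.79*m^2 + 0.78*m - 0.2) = -1.95*m^3 - 3.39*m^2 - 0.61*m + 9.3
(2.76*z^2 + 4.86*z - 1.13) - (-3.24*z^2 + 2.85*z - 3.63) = 6.0*z^2 + 2.01*z + 2.5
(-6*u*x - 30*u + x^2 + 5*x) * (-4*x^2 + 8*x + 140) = 24*u*x^3 + 72*u*x^2 - 1080*u*x - 4200*u - 4*x^4 - 12*x^3 + 180*x^2 + 700*x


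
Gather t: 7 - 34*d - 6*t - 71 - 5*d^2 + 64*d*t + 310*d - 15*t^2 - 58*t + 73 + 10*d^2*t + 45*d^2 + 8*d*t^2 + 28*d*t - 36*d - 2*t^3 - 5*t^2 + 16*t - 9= 40*d^2 + 240*d - 2*t^3 + t^2*(8*d - 20) + t*(10*d^2 + 92*d - 48)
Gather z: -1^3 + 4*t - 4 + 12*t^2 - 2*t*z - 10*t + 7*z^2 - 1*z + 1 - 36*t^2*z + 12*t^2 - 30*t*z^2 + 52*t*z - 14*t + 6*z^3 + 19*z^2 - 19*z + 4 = 24*t^2 - 20*t + 6*z^3 + z^2*(26 - 30*t) + z*(-36*t^2 + 50*t - 20)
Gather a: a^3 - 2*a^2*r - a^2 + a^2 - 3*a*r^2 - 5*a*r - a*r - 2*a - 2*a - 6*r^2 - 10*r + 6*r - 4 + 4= a^3 - 2*a^2*r + a*(-3*r^2 - 6*r - 4) - 6*r^2 - 4*r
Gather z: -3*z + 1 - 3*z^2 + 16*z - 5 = -3*z^2 + 13*z - 4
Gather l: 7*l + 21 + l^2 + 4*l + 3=l^2 + 11*l + 24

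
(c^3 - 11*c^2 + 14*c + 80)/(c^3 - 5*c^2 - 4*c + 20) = (c - 8)/(c - 2)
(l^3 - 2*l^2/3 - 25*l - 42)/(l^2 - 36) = (l^2 + 16*l/3 + 7)/(l + 6)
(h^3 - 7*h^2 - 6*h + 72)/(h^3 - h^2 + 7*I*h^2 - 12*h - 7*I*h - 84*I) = (h - 6)/(h + 7*I)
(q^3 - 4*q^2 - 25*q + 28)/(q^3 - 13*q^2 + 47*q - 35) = (q + 4)/(q - 5)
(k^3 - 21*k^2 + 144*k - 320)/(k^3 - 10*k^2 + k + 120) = (k - 8)/(k + 3)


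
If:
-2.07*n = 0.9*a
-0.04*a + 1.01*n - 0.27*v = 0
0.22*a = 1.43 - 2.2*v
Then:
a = -0.39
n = 0.17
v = 0.69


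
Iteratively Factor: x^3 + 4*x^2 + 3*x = (x + 3)*(x^2 + x) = (x + 1)*(x + 3)*(x)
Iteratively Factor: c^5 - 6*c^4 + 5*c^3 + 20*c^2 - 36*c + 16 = (c + 2)*(c^4 - 8*c^3 + 21*c^2 - 22*c + 8) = (c - 2)*(c + 2)*(c^3 - 6*c^2 + 9*c - 4) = (c - 4)*(c - 2)*(c + 2)*(c^2 - 2*c + 1) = (c - 4)*(c - 2)*(c - 1)*(c + 2)*(c - 1)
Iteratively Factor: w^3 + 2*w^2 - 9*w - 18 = (w - 3)*(w^2 + 5*w + 6) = (w - 3)*(w + 3)*(w + 2)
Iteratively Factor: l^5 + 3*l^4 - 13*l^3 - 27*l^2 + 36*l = (l - 3)*(l^4 + 6*l^3 + 5*l^2 - 12*l) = l*(l - 3)*(l^3 + 6*l^2 + 5*l - 12) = l*(l - 3)*(l + 4)*(l^2 + 2*l - 3) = l*(l - 3)*(l - 1)*(l + 4)*(l + 3)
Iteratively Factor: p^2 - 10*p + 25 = (p - 5)*(p - 5)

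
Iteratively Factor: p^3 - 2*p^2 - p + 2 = (p + 1)*(p^2 - 3*p + 2) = (p - 1)*(p + 1)*(p - 2)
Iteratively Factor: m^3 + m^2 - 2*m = (m - 1)*(m^2 + 2*m) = m*(m - 1)*(m + 2)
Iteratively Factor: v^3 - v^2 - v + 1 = (v - 1)*(v^2 - 1) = (v - 1)^2*(v + 1)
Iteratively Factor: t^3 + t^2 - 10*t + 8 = (t - 2)*(t^2 + 3*t - 4) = (t - 2)*(t + 4)*(t - 1)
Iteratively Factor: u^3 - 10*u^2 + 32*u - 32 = (u - 2)*(u^2 - 8*u + 16) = (u - 4)*(u - 2)*(u - 4)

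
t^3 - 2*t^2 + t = t*(t - 1)^2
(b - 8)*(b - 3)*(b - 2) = b^3 - 13*b^2 + 46*b - 48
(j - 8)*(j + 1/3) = j^2 - 23*j/3 - 8/3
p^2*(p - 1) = p^3 - p^2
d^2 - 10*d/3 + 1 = (d - 3)*(d - 1/3)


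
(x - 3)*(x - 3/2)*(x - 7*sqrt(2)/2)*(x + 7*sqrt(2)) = x^4 - 9*x^3/2 + 7*sqrt(2)*x^3/2 - 89*x^2/2 - 63*sqrt(2)*x^2/4 + 63*sqrt(2)*x/4 + 441*x/2 - 441/2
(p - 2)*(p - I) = p^2 - 2*p - I*p + 2*I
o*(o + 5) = o^2 + 5*o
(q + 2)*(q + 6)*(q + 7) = q^3 + 15*q^2 + 68*q + 84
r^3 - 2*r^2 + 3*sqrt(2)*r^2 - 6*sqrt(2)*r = r*(r - 2)*(r + 3*sqrt(2))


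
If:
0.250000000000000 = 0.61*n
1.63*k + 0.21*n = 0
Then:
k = -0.05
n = 0.41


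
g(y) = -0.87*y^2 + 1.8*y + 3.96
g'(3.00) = -3.42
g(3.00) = 1.53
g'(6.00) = -8.64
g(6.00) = -16.56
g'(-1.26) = 3.99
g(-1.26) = 0.31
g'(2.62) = -2.76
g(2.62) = 2.70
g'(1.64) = -1.05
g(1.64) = 4.57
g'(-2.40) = 5.98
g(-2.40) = -5.37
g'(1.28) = -0.43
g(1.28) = 4.84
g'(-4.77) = 10.10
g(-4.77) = -24.42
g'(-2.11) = 5.47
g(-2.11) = -3.71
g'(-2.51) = 6.17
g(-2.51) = -6.04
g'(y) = 1.8 - 1.74*y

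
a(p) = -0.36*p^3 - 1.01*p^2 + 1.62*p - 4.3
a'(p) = -1.08*p^2 - 2.02*p + 1.62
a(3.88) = -34.25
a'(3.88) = -22.48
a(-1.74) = -8.28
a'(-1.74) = 1.86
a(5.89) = -103.36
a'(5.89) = -47.75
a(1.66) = -6.04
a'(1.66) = -4.71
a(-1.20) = -7.08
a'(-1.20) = 2.49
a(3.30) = -22.89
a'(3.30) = -16.81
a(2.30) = -10.30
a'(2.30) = -8.74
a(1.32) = -4.75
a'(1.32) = -2.93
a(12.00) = -752.38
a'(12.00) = -178.14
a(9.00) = -333.97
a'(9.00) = -104.04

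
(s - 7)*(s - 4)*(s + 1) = s^3 - 10*s^2 + 17*s + 28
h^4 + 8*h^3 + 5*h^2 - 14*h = h*(h - 1)*(h + 2)*(h + 7)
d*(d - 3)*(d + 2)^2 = d^4 + d^3 - 8*d^2 - 12*d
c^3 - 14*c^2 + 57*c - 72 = (c - 8)*(c - 3)^2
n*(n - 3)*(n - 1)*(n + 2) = n^4 - 2*n^3 - 5*n^2 + 6*n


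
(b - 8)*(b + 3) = b^2 - 5*b - 24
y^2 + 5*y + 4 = (y + 1)*(y + 4)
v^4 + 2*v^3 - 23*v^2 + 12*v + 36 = (v - 3)*(v - 2)*(v + 1)*(v + 6)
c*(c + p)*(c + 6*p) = c^3 + 7*c^2*p + 6*c*p^2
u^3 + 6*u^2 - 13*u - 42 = (u - 3)*(u + 2)*(u + 7)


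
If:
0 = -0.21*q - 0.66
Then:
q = -3.14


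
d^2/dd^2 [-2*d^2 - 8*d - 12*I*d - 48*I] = -4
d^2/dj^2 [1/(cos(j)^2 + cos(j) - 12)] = (-4*sin(j)^4 + 51*sin(j)^2 - 33*cos(j)/4 - 3*cos(3*j)/4 - 21)/((cos(j) - 3)^3*(cos(j) + 4)^3)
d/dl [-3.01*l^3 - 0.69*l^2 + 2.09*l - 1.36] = -9.03*l^2 - 1.38*l + 2.09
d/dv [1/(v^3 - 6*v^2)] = 3*(4 - v)/(v^3*(v - 6)^2)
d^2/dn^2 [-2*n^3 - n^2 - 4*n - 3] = -12*n - 2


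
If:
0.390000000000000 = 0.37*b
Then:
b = 1.05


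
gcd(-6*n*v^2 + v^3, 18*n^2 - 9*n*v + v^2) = -6*n + v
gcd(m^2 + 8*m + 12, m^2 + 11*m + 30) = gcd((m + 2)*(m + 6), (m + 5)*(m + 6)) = m + 6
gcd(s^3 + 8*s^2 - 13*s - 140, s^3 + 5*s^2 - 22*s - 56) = s^2 + 3*s - 28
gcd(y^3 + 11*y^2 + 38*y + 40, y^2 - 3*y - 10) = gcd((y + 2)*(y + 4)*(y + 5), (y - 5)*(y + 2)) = y + 2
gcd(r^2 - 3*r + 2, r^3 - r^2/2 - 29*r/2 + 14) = r - 1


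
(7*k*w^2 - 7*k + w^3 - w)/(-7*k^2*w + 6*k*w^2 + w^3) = (w^2 - 1)/(w*(-k + w))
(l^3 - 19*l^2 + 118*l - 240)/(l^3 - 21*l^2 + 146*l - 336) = (l - 5)/(l - 7)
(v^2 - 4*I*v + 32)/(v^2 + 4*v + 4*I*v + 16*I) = (v - 8*I)/(v + 4)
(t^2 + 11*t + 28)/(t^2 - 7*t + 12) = (t^2 + 11*t + 28)/(t^2 - 7*t + 12)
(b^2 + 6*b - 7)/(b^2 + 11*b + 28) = (b - 1)/(b + 4)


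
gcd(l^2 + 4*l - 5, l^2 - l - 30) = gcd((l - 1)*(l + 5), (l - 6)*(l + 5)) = l + 5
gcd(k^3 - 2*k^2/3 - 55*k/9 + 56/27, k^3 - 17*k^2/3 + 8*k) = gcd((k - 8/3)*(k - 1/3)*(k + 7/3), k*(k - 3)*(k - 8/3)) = k - 8/3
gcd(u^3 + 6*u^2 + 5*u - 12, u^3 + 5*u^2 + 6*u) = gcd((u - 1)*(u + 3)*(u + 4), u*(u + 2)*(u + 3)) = u + 3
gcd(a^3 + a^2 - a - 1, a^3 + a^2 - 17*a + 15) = a - 1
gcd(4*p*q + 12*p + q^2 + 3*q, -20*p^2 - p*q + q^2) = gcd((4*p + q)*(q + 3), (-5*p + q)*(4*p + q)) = 4*p + q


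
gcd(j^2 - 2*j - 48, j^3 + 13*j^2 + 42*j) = j + 6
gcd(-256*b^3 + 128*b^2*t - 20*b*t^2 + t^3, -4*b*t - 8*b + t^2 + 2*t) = -4*b + t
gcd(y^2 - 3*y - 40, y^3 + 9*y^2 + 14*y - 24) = 1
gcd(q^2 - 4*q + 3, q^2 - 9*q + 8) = q - 1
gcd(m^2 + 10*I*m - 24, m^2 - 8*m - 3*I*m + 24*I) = 1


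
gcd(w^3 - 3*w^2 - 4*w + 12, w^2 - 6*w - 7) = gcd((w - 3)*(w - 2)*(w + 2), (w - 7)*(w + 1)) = 1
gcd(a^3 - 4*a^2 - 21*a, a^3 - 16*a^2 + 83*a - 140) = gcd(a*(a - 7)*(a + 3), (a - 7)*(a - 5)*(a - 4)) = a - 7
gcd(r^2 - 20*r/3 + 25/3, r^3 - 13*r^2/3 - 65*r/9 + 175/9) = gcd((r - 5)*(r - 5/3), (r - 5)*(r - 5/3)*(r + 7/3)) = r^2 - 20*r/3 + 25/3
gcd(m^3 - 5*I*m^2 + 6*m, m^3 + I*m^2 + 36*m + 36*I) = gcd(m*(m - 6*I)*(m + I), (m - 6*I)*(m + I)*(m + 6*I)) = m^2 - 5*I*m + 6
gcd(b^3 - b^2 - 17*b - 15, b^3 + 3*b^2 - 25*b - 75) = b^2 - 2*b - 15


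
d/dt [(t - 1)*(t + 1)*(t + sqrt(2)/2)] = 3*t^2 + sqrt(2)*t - 1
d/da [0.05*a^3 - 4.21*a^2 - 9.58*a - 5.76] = 0.15*a^2 - 8.42*a - 9.58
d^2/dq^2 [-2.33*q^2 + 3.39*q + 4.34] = -4.66000000000000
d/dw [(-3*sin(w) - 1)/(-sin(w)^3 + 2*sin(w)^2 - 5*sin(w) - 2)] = (-6*sin(w)^3 + 3*sin(w)^2 + 4*sin(w) + 1)*cos(w)/(sin(w)^3 - 2*sin(w)^2 + 5*sin(w) + 2)^2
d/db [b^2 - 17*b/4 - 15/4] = 2*b - 17/4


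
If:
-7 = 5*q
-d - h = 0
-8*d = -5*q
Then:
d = -7/8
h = 7/8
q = -7/5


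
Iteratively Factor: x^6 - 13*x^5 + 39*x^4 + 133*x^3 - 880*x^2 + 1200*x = (x)*(x^5 - 13*x^4 + 39*x^3 + 133*x^2 - 880*x + 1200) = x*(x + 4)*(x^4 - 17*x^3 + 107*x^2 - 295*x + 300) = x*(x - 4)*(x + 4)*(x^3 - 13*x^2 + 55*x - 75) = x*(x - 5)*(x - 4)*(x + 4)*(x^2 - 8*x + 15) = x*(x - 5)*(x - 4)*(x - 3)*(x + 4)*(x - 5)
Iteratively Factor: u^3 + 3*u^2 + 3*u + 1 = (u + 1)*(u^2 + 2*u + 1) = (u + 1)^2*(u + 1)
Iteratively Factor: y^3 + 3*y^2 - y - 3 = (y + 3)*(y^2 - 1) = (y + 1)*(y + 3)*(y - 1)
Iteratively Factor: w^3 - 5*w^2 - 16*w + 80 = (w + 4)*(w^2 - 9*w + 20) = (w - 4)*(w + 4)*(w - 5)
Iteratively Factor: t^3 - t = (t)*(t^2 - 1) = t*(t + 1)*(t - 1)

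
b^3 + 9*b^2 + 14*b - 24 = (b - 1)*(b + 4)*(b + 6)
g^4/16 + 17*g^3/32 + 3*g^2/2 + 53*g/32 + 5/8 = (g/4 + 1/4)*(g/4 + 1)*(g + 1)*(g + 5/2)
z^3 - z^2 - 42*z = z*(z - 7)*(z + 6)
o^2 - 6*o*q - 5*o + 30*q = (o - 5)*(o - 6*q)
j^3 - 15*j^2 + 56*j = j*(j - 8)*(j - 7)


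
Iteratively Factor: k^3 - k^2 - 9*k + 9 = (k - 1)*(k^2 - 9) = (k - 3)*(k - 1)*(k + 3)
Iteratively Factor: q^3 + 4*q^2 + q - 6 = (q + 3)*(q^2 + q - 2) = (q - 1)*(q + 3)*(q + 2)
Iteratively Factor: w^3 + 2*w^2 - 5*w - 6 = (w + 1)*(w^2 + w - 6) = (w - 2)*(w + 1)*(w + 3)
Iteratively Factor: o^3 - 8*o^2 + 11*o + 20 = (o - 5)*(o^2 - 3*o - 4) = (o - 5)*(o + 1)*(o - 4)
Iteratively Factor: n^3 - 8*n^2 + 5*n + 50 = (n + 2)*(n^2 - 10*n + 25) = (n - 5)*(n + 2)*(n - 5)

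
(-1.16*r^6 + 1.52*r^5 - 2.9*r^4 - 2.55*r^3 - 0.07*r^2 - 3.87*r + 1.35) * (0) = 0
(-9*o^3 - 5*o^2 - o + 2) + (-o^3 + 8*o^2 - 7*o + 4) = -10*o^3 + 3*o^2 - 8*o + 6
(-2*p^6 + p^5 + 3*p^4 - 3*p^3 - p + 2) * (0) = 0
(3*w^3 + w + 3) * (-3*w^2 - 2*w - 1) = -9*w^5 - 6*w^4 - 6*w^3 - 11*w^2 - 7*w - 3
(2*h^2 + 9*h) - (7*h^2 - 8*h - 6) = -5*h^2 + 17*h + 6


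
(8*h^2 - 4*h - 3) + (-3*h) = 8*h^2 - 7*h - 3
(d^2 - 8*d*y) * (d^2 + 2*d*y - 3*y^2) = d^4 - 6*d^3*y - 19*d^2*y^2 + 24*d*y^3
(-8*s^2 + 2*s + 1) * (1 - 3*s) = 24*s^3 - 14*s^2 - s + 1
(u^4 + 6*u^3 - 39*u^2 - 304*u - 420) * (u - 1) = u^5 + 5*u^4 - 45*u^3 - 265*u^2 - 116*u + 420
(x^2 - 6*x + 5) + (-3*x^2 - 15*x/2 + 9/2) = -2*x^2 - 27*x/2 + 19/2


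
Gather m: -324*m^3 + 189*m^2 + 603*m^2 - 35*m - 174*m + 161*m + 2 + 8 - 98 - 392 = -324*m^3 + 792*m^2 - 48*m - 480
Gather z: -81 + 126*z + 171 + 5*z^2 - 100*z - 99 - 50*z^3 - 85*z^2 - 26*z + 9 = -50*z^3 - 80*z^2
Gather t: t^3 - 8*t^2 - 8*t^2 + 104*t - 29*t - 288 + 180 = t^3 - 16*t^2 + 75*t - 108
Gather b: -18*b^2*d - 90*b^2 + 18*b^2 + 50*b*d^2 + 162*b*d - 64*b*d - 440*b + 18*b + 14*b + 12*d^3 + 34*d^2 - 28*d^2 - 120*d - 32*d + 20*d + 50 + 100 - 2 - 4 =b^2*(-18*d - 72) + b*(50*d^2 + 98*d - 408) + 12*d^3 + 6*d^2 - 132*d + 144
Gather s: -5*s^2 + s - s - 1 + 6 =5 - 5*s^2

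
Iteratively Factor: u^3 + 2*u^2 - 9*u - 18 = (u + 2)*(u^2 - 9) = (u - 3)*(u + 2)*(u + 3)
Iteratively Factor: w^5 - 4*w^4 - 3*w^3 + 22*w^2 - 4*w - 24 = (w - 2)*(w^4 - 2*w^3 - 7*w^2 + 8*w + 12) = (w - 3)*(w - 2)*(w^3 + w^2 - 4*w - 4) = (w - 3)*(w - 2)^2*(w^2 + 3*w + 2) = (w - 3)*(w - 2)^2*(w + 1)*(w + 2)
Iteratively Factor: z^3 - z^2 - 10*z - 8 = (z + 2)*(z^2 - 3*z - 4) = (z - 4)*(z + 2)*(z + 1)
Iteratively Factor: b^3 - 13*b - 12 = (b + 1)*(b^2 - b - 12) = (b + 1)*(b + 3)*(b - 4)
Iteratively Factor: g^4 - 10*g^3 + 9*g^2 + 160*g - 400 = (g + 4)*(g^3 - 14*g^2 + 65*g - 100) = (g - 5)*(g + 4)*(g^2 - 9*g + 20) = (g - 5)^2*(g + 4)*(g - 4)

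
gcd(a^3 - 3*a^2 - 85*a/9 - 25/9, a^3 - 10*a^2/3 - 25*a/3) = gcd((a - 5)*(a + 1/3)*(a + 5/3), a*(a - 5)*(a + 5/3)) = a^2 - 10*a/3 - 25/3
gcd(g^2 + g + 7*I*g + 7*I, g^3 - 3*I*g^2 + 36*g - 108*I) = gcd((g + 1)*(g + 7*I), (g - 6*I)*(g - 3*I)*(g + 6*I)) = 1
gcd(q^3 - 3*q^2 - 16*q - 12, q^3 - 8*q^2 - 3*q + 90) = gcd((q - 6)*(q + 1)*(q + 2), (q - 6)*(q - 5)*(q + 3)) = q - 6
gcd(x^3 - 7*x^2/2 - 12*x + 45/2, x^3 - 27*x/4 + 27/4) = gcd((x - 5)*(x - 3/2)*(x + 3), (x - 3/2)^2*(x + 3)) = x^2 + 3*x/2 - 9/2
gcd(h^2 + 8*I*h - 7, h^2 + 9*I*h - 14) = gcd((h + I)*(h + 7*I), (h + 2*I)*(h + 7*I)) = h + 7*I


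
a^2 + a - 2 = (a - 1)*(a + 2)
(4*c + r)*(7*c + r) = 28*c^2 + 11*c*r + r^2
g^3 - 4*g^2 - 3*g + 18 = (g - 3)^2*(g + 2)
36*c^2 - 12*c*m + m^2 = (-6*c + m)^2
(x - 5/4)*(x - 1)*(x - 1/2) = x^3 - 11*x^2/4 + 19*x/8 - 5/8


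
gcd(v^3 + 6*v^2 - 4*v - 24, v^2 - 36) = v + 6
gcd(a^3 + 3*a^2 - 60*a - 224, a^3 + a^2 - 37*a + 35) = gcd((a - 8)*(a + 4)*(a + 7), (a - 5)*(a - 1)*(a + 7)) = a + 7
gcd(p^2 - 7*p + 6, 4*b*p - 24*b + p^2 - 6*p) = p - 6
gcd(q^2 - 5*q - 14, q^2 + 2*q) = q + 2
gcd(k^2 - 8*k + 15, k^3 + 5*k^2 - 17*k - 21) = k - 3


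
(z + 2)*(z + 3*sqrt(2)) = z^2 + 2*z + 3*sqrt(2)*z + 6*sqrt(2)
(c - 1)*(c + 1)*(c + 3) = c^3 + 3*c^2 - c - 3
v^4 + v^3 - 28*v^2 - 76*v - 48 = (v - 6)*(v + 1)*(v + 2)*(v + 4)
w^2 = w^2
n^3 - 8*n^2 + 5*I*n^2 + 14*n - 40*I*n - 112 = (n - 8)*(n - 2*I)*(n + 7*I)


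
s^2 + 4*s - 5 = (s - 1)*(s + 5)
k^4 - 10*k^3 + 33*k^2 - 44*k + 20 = (k - 5)*(k - 2)^2*(k - 1)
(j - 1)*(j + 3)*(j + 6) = j^3 + 8*j^2 + 9*j - 18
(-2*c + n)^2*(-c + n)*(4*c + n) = -16*c^4 + 28*c^3*n - 12*c^2*n^2 - c*n^3 + n^4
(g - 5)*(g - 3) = g^2 - 8*g + 15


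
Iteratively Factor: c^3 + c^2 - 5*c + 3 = (c - 1)*(c^2 + 2*c - 3) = (c - 1)*(c + 3)*(c - 1)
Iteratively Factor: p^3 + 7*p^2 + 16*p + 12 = (p + 2)*(p^2 + 5*p + 6) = (p + 2)*(p + 3)*(p + 2)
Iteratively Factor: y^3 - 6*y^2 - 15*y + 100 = (y + 4)*(y^2 - 10*y + 25) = (y - 5)*(y + 4)*(y - 5)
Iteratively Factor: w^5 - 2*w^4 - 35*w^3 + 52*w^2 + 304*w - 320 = (w - 1)*(w^4 - w^3 - 36*w^2 + 16*w + 320) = (w - 1)*(w + 4)*(w^3 - 5*w^2 - 16*w + 80) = (w - 5)*(w - 1)*(w + 4)*(w^2 - 16) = (w - 5)*(w - 4)*(w - 1)*(w + 4)*(w + 4)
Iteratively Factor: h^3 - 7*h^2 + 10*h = (h - 2)*(h^2 - 5*h) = (h - 5)*(h - 2)*(h)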